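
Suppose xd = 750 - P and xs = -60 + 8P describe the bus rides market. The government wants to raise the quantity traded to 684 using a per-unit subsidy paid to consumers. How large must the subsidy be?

At x = 684, invert demand for the buyer price: Pb = (750 − 684)/1 = 66; invert supply for the seller price: Ps = (684 − (-60))/8 = 93.
The subsidy must fill the gap: s = Ps − Pb = 93 − 66 = 27.

Required subsidy s = 27 per unit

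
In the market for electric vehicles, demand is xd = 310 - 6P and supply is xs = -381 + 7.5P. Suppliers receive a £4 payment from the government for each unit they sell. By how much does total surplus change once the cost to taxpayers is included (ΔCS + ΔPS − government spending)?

Pre-subsidy: 310 - 6P = -381 + 7.5P gives P* = 1382/27, x* = 26/9.
With the subsidy, sellers receive Ps = Pb + 4 for each unit, where Pb is the price buyers pay.
Supply in terms of Pb becomes xs = -381 + 7.5(Pb + 4) = -351 + 7.5Pb. Setting this equal to demand: 310 - 6Pb = -351 + 7.5Pb, so Pb = 1322/27.
Sellers receive Ps = 1322/27 + 4 = 1430/27; x' = 310 − 6·(1322/27) = 146/9.
ΔCS = ½(26/9 + 146/9)(1382/27 − 1322/27) = 1720/81; ΔPS = ½(26/9 + 146/9)(1430/27 − 1382/27) = 1376/81.
Government spending = 4 × 146/9 = 584/9.
Net change = 1720/81 + 1376/81 − 584/9 = -80/3. The loss equals the DWL triangle ½·4·40/3.

Net change in total surplus = -80/3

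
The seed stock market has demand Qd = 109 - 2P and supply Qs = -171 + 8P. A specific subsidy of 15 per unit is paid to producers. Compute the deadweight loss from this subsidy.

Deadweight loss = 180

Pre-subsidy: 109 - 2P = -171 + 8P gives P* = 28, Q* = 53.
With the subsidy, sellers receive Ps = Pb + 15 for each unit, where Pb is the price buyers pay.
Supply in terms of Pb becomes Qs = -171 + 8(Pb + 15) = -51 + 8Pb. Setting this equal to demand: 109 - 2Pb = -51 + 8Pb, so Pb = 16.
Sellers receive Ps = 16 + 15 = 31; Q' = 109 − 2·16 = 77.
The subsidy expands output by 77 − 53 = 24 past the efficient level; on those units the gap between marginal cost and willingness to pay runs from 0 up to 15.
DWL = ½ × 15 × 24 = 180.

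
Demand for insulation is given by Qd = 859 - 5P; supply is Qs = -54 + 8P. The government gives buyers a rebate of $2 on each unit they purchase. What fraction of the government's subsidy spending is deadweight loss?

Pre-subsidy: 859 - 5P = -54 + 8P gives P* = 913/13, Q* = 6602/13.
With the rebate, buyers effectively pay Pb = Ps − 2, where Ps is the price sellers receive.
Demand in terms of Ps becomes Qd = 859 − 5(Ps − 2) = 869 - 5Ps. Setting this equal to supply: 869 - 5Ps = -54 + 8Ps, so Ps = 71.
Buyers pay Pb = 71 − 2 = 69; Q' = -54 + 8·71 = 514.
ΔCS = ½(6602/13 + 514)(913/13 − 69) = 106272/169; ΔPS = ½(6602/13 + 514)(71 − 913/13) = 66420/169.
Government spending = 2 × 514 = 1028.
DWL = ½ × 2 × (514 − 6602/13) = 80/13; fraction = (80/13) / 1028 = 20/3341.

DWL / government spending = 20/3341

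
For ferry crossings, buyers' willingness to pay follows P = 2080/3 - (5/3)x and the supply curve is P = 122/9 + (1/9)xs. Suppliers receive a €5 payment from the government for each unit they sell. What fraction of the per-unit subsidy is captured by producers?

Pre-subsidy: 2080/3 - (5/3)x = 122/9 + (1/9)x gives x* = 382.375 and P* = 1345/24.
With the subsidy, sellers receive Ps = Pb + 5 for each unit, where Pb is the price buyers pay.
On the curves, Pb = 2080/3 - (5/3)x and Ps = 122/9 + (1/9)x; the wedge Ps − Pb = 5 gives 122/9 + (1/9)x − (2080/3 - (5/3)x) = 5, so x' = 385.1875.
Then Pb = 2080/3 − (5/3)·385.1875 = 2465/48 and Ps = 122/9 + (1/9)·385.1875 = 2705/48.
Buyers' price falls by P* − Pb = 1345/24 − 2465/48 = 4.6875; sellers' price rises by Ps − P* = 2705/48 − 1345/24 = 0.3125.
So producers capture 0.3125/5 = 0.0625 of each unit of subsidy.

Producer share = 0.0625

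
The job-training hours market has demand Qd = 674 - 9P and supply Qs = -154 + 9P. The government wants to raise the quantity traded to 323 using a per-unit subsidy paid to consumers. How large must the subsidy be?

Required subsidy s = 14 per unit

At Q = 323, invert demand for the buyer price: Pb = (674 − 323)/9 = 39; invert supply for the seller price: Ps = (323 − (-154))/9 = 53.
The subsidy must fill the gap: s = Ps − Pb = 53 − 39 = 14.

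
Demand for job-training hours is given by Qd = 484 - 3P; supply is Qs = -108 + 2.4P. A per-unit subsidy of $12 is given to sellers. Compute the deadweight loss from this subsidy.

Deadweight loss = $96

Pre-subsidy: 484 - 3P = -108 + 2.4P gives P* = 2960/27, Q* = 1396/9.
With the subsidy, sellers receive Ps = Pb + 12 for each unit, where Pb is the price buyers pay.
Supply in terms of Pb becomes Qs = -108 + 2.4(Pb + 12) = -79.2 + 2.4Pb. Setting this equal to demand: 484 - 3Pb = -79.2 + 2.4Pb, so Pb = 2816/27.
Sellers receive Ps = 2816/27 + 12 = 3140/27; Q' = 484 − 3·(2816/27) = 1540/9.
The subsidy expands output by 1540/9 − 1396/9 = 16 past the efficient level; on those units the gap between marginal cost and willingness to pay runs from 0 up to 12.
DWL = ½ × 12 × 16 = 96.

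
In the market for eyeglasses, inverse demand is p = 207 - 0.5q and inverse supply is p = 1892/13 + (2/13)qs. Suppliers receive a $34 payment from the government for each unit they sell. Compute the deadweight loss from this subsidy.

Deadweight loss = $884

Pre-subsidy: 207 - 0.5q = 1892/13 + (2/13)q gives q* = 94 and p* = 160.
With the subsidy, sellers receive ps = pb + 34 for each unit, where pb is the price buyers pay.
On the curves, pb = 207 - 0.5q and ps = 1892/13 + (2/13)q; the wedge ps − pb = 34 gives 1892/13 + (2/13)q − (207 - 0.5q) = 34, so q' = 146.
Then pb = 207 − 0.5·146 = 134 and ps = 1892/13 + (2/13)·146 = 168.
The subsidy expands output by 146 − 94 = 52 past the efficient level; on those units the gap between marginal cost and willingness to pay runs from 0 up to 34.
DWL = ½ × 34 × 52 = 884.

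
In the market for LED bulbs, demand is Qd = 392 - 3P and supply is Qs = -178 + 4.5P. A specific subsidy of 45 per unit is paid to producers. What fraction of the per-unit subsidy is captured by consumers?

Pre-subsidy: 392 - 3P = -178 + 4.5P gives P* = 76, Q* = 164.
With the subsidy, sellers receive Ps = Pb + 45 for each unit, where Pb is the price buyers pay.
Supply in terms of Pb becomes Qs = -178 + 4.5(Pb + 45) = 24.5 + 4.5Pb. Setting this equal to demand: 392 - 3Pb = 24.5 + 4.5Pb, so Pb = 49.
Sellers receive Ps = 49 + 45 = 94; Q' = 392 − 3·49 = 245.
Buyers' price falls by P* − Pb = 76 − 49 = 27; sellers' price rises by Ps − P* = 94 − 76 = 18.
So consumers capture 27/45 = 0.6 of each unit of subsidy.

Consumer share = 0.6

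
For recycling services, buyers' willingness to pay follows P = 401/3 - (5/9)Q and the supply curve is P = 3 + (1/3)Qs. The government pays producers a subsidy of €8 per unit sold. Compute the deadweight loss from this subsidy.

Deadweight loss = €36

Pre-subsidy: 401/3 - (5/9)Q = 3 + (1/3)Q gives Q* = 147 and P* = 52.
With the subsidy, sellers receive Ps = Pb + 8 for each unit, where Pb is the price buyers pay.
On the curves, Pb = 401/3 - (5/9)Q and Ps = 3 + (1/3)Q; the wedge Ps − Pb = 8 gives 3 + (1/3)Q − (401/3 - (5/9)Q) = 8, so Q' = 156.
Then Pb = 401/3 − (5/9)·156 = 47 and Ps = 3 + (1/3)·156 = 55.
The subsidy expands output by 156 − 147 = 9 past the efficient level; on those units the gap between marginal cost and willingness to pay runs from 0 up to 8.
DWL = ½ × 8 × 9 = 36.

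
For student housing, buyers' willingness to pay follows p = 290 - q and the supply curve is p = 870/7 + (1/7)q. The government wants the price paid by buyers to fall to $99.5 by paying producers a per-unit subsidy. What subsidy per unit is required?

At a buyer price of 99.5, quantity demanded is 290 − 1·99.5 = 190.5.
Sellers supply 190.5 only when they receive ps = 870/7 + (1/7)·190.5 = 151.5.
s = ps − pb = 151.5 − 99.5 = 52.

Required subsidy s = $52 per unit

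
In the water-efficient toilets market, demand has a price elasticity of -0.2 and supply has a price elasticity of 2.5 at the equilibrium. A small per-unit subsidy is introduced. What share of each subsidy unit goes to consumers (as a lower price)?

For a small subsidy around the equilibrium, the benefit split depends on the relative slopes, which at a point are proportional to the elasticities.
Buyer share = εs/(εs + |εd|) = 2.5/(2.5 + 0.2) = 25/27; seller share = |εd|/(εs + |εd|) = 2/27.

Consumer share = 25/27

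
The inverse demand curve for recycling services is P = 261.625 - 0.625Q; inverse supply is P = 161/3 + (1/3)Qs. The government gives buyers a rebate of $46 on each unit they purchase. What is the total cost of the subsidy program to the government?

Pre-subsidy: 261.625 - 0.625Q = 161/3 + (1/3)Q gives Q* = 217 and P* = 126.
With the rebate, buyers effectively pay Pb = Ps − 46, where Ps is the price sellers receive.
On the curves, Pb = 261.625 - 0.625Q and Ps = 161/3 + (1/3)Q; the wedge Ps − Pb = 46 gives 161/3 + (1/3)Q − (261.625 - 0.625Q) = 46, so Q' = 265.
Then Pb = 261.625 − 0.625·265 = 96 and Ps = 161/3 + (1/3)·265 = 142.
Government outlay = subsidy × quantity = 46 × 265 = 12190.

Government cost = $12190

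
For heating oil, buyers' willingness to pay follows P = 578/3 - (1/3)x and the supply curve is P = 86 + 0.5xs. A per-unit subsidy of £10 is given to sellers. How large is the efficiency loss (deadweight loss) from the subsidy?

Pre-subsidy: 578/3 - (1/3)x = 86 + 0.5x gives x* = 128 and P* = 150.
With the subsidy, sellers receive Ps = Pb + 10 for each unit, where Pb is the price buyers pay.
On the curves, Pb = 578/3 - (1/3)x and Ps = 86 + 0.5x; the wedge Ps − Pb = 10 gives 86 + 0.5x − (578/3 - (1/3)x) = 10, so x' = 140.
Then Pb = 578/3 − (1/3)·140 = 146 and Ps = 86 + 0.5·140 = 156.
The subsidy expands output by 140 − 128 = 12 past the efficient level; on those units the gap between marginal cost and willingness to pay runs from 0 up to 10.
DWL = ½ × 10 × 12 = 60.

Deadweight loss = £60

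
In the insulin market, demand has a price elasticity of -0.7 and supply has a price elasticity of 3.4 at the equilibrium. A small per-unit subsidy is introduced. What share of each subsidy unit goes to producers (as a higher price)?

For a small subsidy around the equilibrium, the benefit split depends on the relative slopes, which at a point are proportional to the elasticities.
Buyer share = εs/(εs + |εd|) = 3.4/(3.4 + 0.7) = 34/41; seller share = |εd|/(εs + |εd|) = 7/41.
So producers capture 7/41 of the subsidy.

Producer share = 7/41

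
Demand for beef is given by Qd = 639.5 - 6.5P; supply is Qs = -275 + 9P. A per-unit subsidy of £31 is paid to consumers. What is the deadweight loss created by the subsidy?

Deadweight loss = £1813.5

Pre-subsidy: 639.5 - 6.5P = -275 + 9P gives P* = 59, Q* = 256.
With the rebate, buyers effectively pay Pb = Ps − 31, where Ps is the price sellers receive.
Demand in terms of Ps becomes Qd = 639.5 − 6.5(Ps − 31) = 841 - 6.5Ps. Setting this equal to supply: 841 - 6.5Ps = -275 + 9Ps, so Ps = 72.
Buyers pay Pb = 72 − 31 = 41; Q' = -275 + 9·72 = 373.
The subsidy expands output by 373 − 256 = 117 past the efficient level; on those units the gap between marginal cost and willingness to pay runs from 0 up to 31.
DWL = ½ × 31 × 117 = 1813.5.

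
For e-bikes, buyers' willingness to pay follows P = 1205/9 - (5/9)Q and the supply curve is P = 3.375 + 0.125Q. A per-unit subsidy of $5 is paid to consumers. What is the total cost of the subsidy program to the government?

Pre-subsidy: 1205/9 - (5/9)Q = 3.375 + 0.125Q gives Q* = 9397/49 and P* = 1340/49.
With the rebate, buyers effectively pay Pb = Ps − 5, where Ps is the price sellers receive.
On the curves, Pb = 1205/9 - (5/9)Q and Ps = 3.375 + 0.125Q; the wedge Ps − Pb = 5 gives 3.375 + 0.125Q − (1205/9 - (5/9)Q) = 5, so Q' = 9757/49.
Then Pb = 1205/9 − (5/9)·(9757/49) = 1140/49 and Ps = 3.375 + 0.125·(9757/49) = 1385/49.
Government outlay = subsidy × quantity = 5 × 9757/49 = 48785/49.

Government cost = 48785/49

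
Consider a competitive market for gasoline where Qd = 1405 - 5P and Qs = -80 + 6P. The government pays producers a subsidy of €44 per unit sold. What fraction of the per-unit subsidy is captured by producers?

Pre-subsidy: 1405 - 5P = -80 + 6P gives P* = 135, Q* = 730.
With the subsidy, sellers receive Ps = Pb + 44 for each unit, where Pb is the price buyers pay.
Supply in terms of Pb becomes Qs = -80 + 6(Pb + 44) = 184 + 6Pb. Setting this equal to demand: 1405 - 5Pb = 184 + 6Pb, so Pb = 111.
Sellers receive Ps = 111 + 44 = 155; Q' = 1405 − 5·111 = 850.
Buyers' price falls by P* − Pb = 135 − 111 = 24; sellers' price rises by Ps − P* = 155 − 135 = 20.
So producers capture 20/44 = 5/11 of each unit of subsidy.

Producer share = 5/11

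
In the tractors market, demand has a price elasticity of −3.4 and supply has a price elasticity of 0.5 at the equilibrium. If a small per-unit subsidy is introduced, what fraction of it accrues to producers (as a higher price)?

For a small subsidy around the equilibrium, the benefit split depends on the relative slopes, which at a point are proportional to the elasticities.
Buyer share = εs/(εs + |εd|) = 0.5/(0.5 + 3.4) = 5/39; seller share = |εd|/(εs + |εd|) = 34/39.
So producers capture 34/39 of the subsidy.

Producer share = 34/39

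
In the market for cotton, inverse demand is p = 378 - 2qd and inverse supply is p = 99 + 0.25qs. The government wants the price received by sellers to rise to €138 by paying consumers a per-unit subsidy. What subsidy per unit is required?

Required subsidy s = €72 per unit

At a seller price of 138, quantity supplied is -396 + 4·138 = 156.
Buyers absorb 156 only when they pay pb = 378 − 2·156 = 66.
s = ps − pb = 138 − 66 = 72.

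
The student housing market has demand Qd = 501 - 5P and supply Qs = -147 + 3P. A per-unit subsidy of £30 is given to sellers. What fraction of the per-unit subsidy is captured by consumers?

Pre-subsidy: 501 - 5P = -147 + 3P gives P* = 81, Q* = 96.
With the subsidy, sellers receive Ps = Pb + 30 for each unit, where Pb is the price buyers pay.
Supply in terms of Pb becomes Qs = -147 + 3(Pb + 30) = -57 + 3Pb. Setting this equal to demand: 501 - 5Pb = -57 + 3Pb, so Pb = 69.75.
Sellers receive Ps = 69.75 + 30 = 99.75; Q' = 501 − 5·69.75 = 152.25.
Buyers' price falls by P* − Pb = 81 − 69.75 = 11.25; sellers' price rises by Ps − P* = 99.75 − 81 = 18.75.
So consumers capture 11.25/30 = 0.375 of each unit of subsidy.

Consumer share = 0.375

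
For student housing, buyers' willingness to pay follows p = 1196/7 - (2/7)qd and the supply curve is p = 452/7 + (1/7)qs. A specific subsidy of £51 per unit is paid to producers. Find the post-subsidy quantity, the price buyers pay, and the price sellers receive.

Pre-subsidy: 1196/7 - (2/7)q = 452/7 + (1/7)q gives q* = 248 and p* = 100.
With the subsidy, sellers receive ps = pb + 51 for each unit, where pb is the price buyers pay.
On the curves, pb = 1196/7 - (2/7)q and ps = 452/7 + (1/7)q; the wedge ps − pb = 51 gives 452/7 + (1/7)q − (1196/7 - (2/7)q) = 51, so q' = 367.
Then pb = 1196/7 − (2/7)·367 = 66 and ps = 452/7 + (1/7)·367 = 117.

q' = 367; buyers pay £66; sellers receive £117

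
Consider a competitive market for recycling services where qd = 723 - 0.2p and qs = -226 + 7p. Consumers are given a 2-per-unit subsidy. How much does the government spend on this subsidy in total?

Pre-subsidy: 723 - 0.2p = -226 + 7p gives p* = 4745/36, q* = 25079/36.
With the rebate, buyers effectively pay pb = ps − 2, where ps is the price sellers receive.
Demand in terms of ps becomes qd = 723 − 0.2(ps − 2) = 723.4 - 0.2ps. Setting this equal to supply: 723.4 - 0.2ps = -226 + 7ps, so ps = 4747/36.
Buyers pay pb = 4747/36 − 2 = 4675/36; q' = -226 + 7·(4747/36) = 25093/36.
Government outlay = subsidy × quantity = 2 × 25093/36 = 25093/18.

Government cost = 25093/18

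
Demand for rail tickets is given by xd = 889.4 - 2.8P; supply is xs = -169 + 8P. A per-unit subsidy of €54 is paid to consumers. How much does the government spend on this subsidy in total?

Government cost = €39258

Pre-subsidy: 889.4 - 2.8P = -169 + 8P gives P* = 98, x* = 615.
With the rebate, buyers effectively pay Pb = Ps − 54, where Ps is the price sellers receive.
Demand in terms of Ps becomes xd = 889.4 − 2.8(Ps − 54) = 1040.6 - 2.8Ps. Setting this equal to supply: 1040.6 - 2.8Ps = -169 + 8Ps, so Ps = 112.
Buyers pay Pb = 112 − 54 = 58; x' = -169 + 8·112 = 727.
Government outlay = subsidy × quantity = 54 × 727 = 39258.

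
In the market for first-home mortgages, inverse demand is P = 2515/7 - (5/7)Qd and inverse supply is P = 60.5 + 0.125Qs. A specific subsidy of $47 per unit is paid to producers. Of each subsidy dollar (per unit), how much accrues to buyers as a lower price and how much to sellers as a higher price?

Pre-subsidy: 2515/7 - (5/7)Q = 60.5 + 0.125Q gives Q* = 356 and P* = 105.
With the subsidy, sellers receive Ps = Pb + 47 for each unit, where Pb is the price buyers pay.
On the curves, Pb = 2515/7 - (5/7)Q and Ps = 60.5 + 0.125Q; the wedge Ps − Pb = 47 gives 60.5 + 0.125Q − (2515/7 - (5/7)Q) = 47, so Q' = 412.
Then Pb = 2515/7 − (5/7)·412 = 65 and Ps = 60.5 + 0.125·412 = 112.
Buyers' price falls by P* − Pb = 105 − 65 = 40; sellers' price rises by Ps − P* = 112 − 105 = 7.

Buyers gain $40 per unit; sellers gain $7 per unit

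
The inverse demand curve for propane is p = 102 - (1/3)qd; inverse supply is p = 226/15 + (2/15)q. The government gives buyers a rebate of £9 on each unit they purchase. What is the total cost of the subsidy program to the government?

Government cost = 12951/7

Pre-subsidy: 102 - (1/3)q = 226/15 + (2/15)q gives q* = 1304/7 and p* = 838/21.
With the rebate, buyers effectively pay pb = ps − 9, where ps is the price sellers receive.
On the curves, pb = 102 - (1/3)q and ps = 226/15 + (2/15)q; the wedge ps − pb = 9 gives 226/15 + (2/15)q − (102 - (1/3)q) = 9, so q' = 1439/7.
Then pb = 102 − (1/3)·(1439/7) = 703/21 and ps = 226/15 + (2/15)·(1439/7) = 892/21.
Government outlay = subsidy × quantity = 9 × 1439/7 = 12951/7.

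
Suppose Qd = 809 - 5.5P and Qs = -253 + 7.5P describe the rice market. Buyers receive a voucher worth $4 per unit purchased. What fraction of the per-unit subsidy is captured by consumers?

Consumer share = 15/26

Pre-subsidy: 809 - 5.5P = -253 + 7.5P gives P* = 1062/13, Q* = 4676/13.
With the rebate, buyers effectively pay Pb = Ps − 4, where Ps is the price sellers receive.
Demand in terms of Ps becomes Qd = 809 − 5.5(Ps − 4) = 831 - 5.5Ps. Setting this equal to supply: 831 - 5.5Ps = -253 + 7.5Ps, so Ps = 1084/13.
Buyers pay Pb = 1084/13 − 4 = 1032/13; Q' = -253 + 7.5·(1084/13) = 4841/13.
Buyers' price falls by P* − Pb = 1062/13 − 1032/13 = 30/13; sellers' price rises by Ps − P* = 1084/13 − 1062/13 = 22/13.
So consumers capture (30/13)/4 = 15/26 of each unit of subsidy.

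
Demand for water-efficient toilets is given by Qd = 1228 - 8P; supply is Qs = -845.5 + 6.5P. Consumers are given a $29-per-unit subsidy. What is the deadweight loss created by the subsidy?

Pre-subsidy: 1228 - 8P = -845.5 + 6.5P gives P* = 143, Q* = 84.
With the rebate, buyers effectively pay Pb = Ps − 29, where Ps is the price sellers receive.
Demand in terms of Ps becomes Qd = 1228 − 8(Ps − 29) = 1460 - 8Ps. Setting this equal to supply: 1460 - 8Ps = -845.5 + 6.5Ps, so Ps = 159.
Buyers pay Pb = 159 − 29 = 130; Q' = -845.5 + 6.5·159 = 188.
The subsidy expands output by 188 − 84 = 104 past the efficient level; on those units the gap between marginal cost and willingness to pay runs from 0 up to 29.
DWL = ½ × 29 × 104 = 1508.

Deadweight loss = $1508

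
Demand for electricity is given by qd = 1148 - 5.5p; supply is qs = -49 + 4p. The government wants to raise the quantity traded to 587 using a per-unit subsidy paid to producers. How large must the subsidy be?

At q = 587, invert demand for the buyer price: pb = (1148 − 587)/5.5 = 102; invert supply for the seller price: ps = (587 − (-49))/4 = 159.
The subsidy must fill the gap: s = ps − pb = 159 − 102 = 57.

Required subsidy s = 57 per unit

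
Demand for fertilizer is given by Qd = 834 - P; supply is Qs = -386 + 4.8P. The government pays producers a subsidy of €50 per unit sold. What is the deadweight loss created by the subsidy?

Pre-subsidy: 834 - P = -386 + 4.8P gives P* = 6100/29, Q* = 18086/29.
With the subsidy, sellers receive Ps = Pb + 50 for each unit, where Pb is the price buyers pay.
Supply in terms of Pb becomes Qs = -386 + 4.8(Pb + 50) = -146 + 4.8Pb. Setting this equal to demand: 834 - Pb = -146 + 4.8Pb, so Pb = 4900/29.
Sellers receive Ps = 4900/29 + 50 = 6350/29; Q' = 834 − 1·(4900/29) = 19286/29.
The subsidy expands output by 19286/29 − 18086/29 = 1200/29 past the efficient level; on those units the gap between marginal cost and willingness to pay runs from 0 up to 50.
DWL = ½ × 50 × 1200/29 = 30000/29.

Deadweight loss = 30000/29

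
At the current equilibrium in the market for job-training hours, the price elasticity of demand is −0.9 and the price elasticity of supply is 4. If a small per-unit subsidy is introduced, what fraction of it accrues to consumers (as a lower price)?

For a small subsidy around the equilibrium, the benefit split depends on the relative slopes, which at a point are proportional to the elasticities.
Buyer share = εs/(εs + |εd|) = 4/(4 + 0.9) = 40/49; seller share = |εd|/(εs + |εd|) = 9/49.

Consumer share = 40/49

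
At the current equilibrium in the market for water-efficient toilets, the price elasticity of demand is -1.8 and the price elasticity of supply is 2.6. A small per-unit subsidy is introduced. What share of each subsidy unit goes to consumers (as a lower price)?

For a small subsidy around the equilibrium, the benefit split depends on the relative slopes, which at a point are proportional to the elasticities.
Buyer share = εs/(εs + |εd|) = 2.6/(2.6 + 1.8) = 13/22; seller share = |εd|/(εs + |εd|) = 9/22.

Consumer share = 13/22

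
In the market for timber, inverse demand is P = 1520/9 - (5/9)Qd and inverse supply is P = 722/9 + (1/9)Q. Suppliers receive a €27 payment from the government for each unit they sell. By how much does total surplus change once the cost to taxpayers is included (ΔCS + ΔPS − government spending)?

Net change in total surplus = -€546.75

Pre-subsidy: 1520/9 - (5/9)Q = 722/9 + (1/9)Q gives Q* = 133 and P* = 95.
With the subsidy, sellers receive Ps = Pb + 27 for each unit, where Pb is the price buyers pay.
On the curves, Pb = 1520/9 - (5/9)Q and Ps = 722/9 + (1/9)Q; the wedge Ps − Pb = 27 gives 722/9 + (1/9)Q − (1520/9 - (5/9)Q) = 27, so Q' = 173.5.
Then Pb = 1520/9 − (5/9)·173.5 = 72.5 and Ps = 722/9 + (1/9)·173.5 = 99.5.
ΔCS = ½(133 + 173.5)(95 − 72.5) = 3448.125; ΔPS = ½(133 + 173.5)(99.5 − 95) = 689.625.
Government spending = 27 × 173.5 = 4684.5.
Net change = 3448.125 + 689.625 − 4684.5 = -546.75. The loss equals the DWL triangle ½·27·40.5.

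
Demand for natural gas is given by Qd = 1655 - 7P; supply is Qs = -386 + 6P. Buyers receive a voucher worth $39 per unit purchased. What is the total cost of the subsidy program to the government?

Pre-subsidy: 1655 - 7P = -386 + 6P gives P* = 157, Q* = 556.
With the rebate, buyers effectively pay Pb = Ps − 39, where Ps is the price sellers receive.
Demand in terms of Ps becomes Qd = 1655 − 7(Ps − 39) = 1928 - 7Ps. Setting this equal to supply: 1928 - 7Ps = -386 + 6Ps, so Ps = 178.
Buyers pay Pb = 178 − 39 = 139; Q' = -386 + 6·178 = 682.
Government outlay = subsidy × quantity = 39 × 682 = 26598.

Government cost = $26598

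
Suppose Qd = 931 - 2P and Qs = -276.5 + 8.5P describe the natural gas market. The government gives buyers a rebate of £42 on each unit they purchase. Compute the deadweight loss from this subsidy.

Pre-subsidy: 931 - 2P = -276.5 + 8.5P gives P* = 115, Q* = 701.
With the rebate, buyers effectively pay Pb = Ps − 42, where Ps is the price sellers receive.
Demand in terms of Ps becomes Qd = 931 − 2(Ps − 42) = 1015 - 2Ps. Setting this equal to supply: 1015 - 2Ps = -276.5 + 8.5Ps, so Ps = 123.
Buyers pay Pb = 123 − 42 = 81; Q' = -276.5 + 8.5·123 = 769.
The subsidy expands output by 769 − 701 = 68 past the efficient level; on those units the gap between marginal cost and willingness to pay runs from 0 up to 42.
DWL = ½ × 42 × 68 = 1428.

Deadweight loss = £1428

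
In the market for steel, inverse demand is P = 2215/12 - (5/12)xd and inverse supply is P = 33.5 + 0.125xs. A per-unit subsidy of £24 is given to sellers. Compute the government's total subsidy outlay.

Pre-subsidy: 2215/12 - (5/12)x = 33.5 + 0.125x gives x* = 3626/13 and P* = 3555/52.
With the subsidy, sellers receive Ps = Pb + 24 for each unit, where Pb is the price buyers pay.
On the curves, Pb = 2215/12 - (5/12)x and Ps = 33.5 + 0.125x; the wedge Ps − Pb = 24 gives 33.5 + 0.125x − (2215/12 - (5/12)x) = 24, so x' = 4202/13.
Then Pb = 2215/12 − (5/12)·(4202/13) = 2595/52 and Ps = 33.5 + 0.125·(4202/13) = 3843/52.
Government outlay = subsidy × quantity = 24 × 4202/13 = 100848/13.

Government cost = 100848/13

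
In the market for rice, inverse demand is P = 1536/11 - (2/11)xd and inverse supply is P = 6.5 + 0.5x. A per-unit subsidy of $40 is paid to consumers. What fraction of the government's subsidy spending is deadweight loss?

Pre-subsidy: 1536/11 - (2/11)x = 6.5 + 0.5x gives x* = 2929/15 and P* = 1562/15.
With the rebate, buyers effectively pay Pb = Ps − 40, where Ps is the price sellers receive.
On the curves, Pb = 1536/11 - (2/11)x and Ps = 6.5 + 0.5x; the wedge Ps − Pb = 40 gives 6.5 + 0.5x − (1536/11 - (2/11)x) = 40, so x' = 3809/15.
Then Pb = 1536/11 − (2/11)·(3809/15) = 1402/15 and Ps = 6.5 + 0.5·(3809/15) = 2002/15.
ΔCS = ½(2929/15 + 3809/15)(1562/15 − 1402/15) = 35936/15; ΔPS = ½(2929/15 + 3809/15)(2002/15 − 1562/15) = 98824/15.
Government spending = 40 × 3809/15 = 30472/3.
DWL = ½ × 40 × (3809/15 − 2929/15) = 3520/3; fraction = (3520/3) / (30472/3) = 440/3809.

DWL / government spending = 440/3809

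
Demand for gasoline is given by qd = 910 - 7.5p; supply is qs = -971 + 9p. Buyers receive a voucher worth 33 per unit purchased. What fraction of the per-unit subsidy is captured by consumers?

Pre-subsidy: 910 - 7.5p = -971 + 9p gives p* = 114, q* = 55.
With the rebate, buyers effectively pay pb = ps − 33, where ps is the price sellers receive.
Demand in terms of ps becomes qd = 910 − 7.5(ps − 33) = 1157.5 - 7.5ps. Setting this equal to supply: 1157.5 - 7.5ps = -971 + 9ps, so ps = 129.
Buyers pay pb = 129 − 33 = 96; q' = -971 + 9·129 = 190.
Buyers' price falls by p* − pb = 114 − 96 = 18; sellers' price rises by ps − p* = 129 − 114 = 15.
So consumers capture 18/33 = 6/11 of each unit of subsidy.

Consumer share = 6/11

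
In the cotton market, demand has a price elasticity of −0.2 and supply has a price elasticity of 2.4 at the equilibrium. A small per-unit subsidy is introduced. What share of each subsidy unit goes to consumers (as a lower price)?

For a small subsidy around the equilibrium, the benefit split depends on the relative slopes, which at a point are proportional to the elasticities.
Buyer share = εs/(εs + |εd|) = 2.4/(2.4 + 0.2) = 12/13; seller share = |εd|/(εs + |εd|) = 1/13.

Consumer share = 12/13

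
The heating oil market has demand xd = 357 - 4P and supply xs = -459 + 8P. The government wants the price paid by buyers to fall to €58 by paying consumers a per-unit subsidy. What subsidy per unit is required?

At a buyer price of 58, quantity demanded is 357 − 4·58 = 125.
Sellers supply 125 only when they receive Ps with -459 + 8·Ps = 125, i.e. Ps = 73.
s = Ps − Pb = 73 − 58 = 15.

Required subsidy s = €15 per unit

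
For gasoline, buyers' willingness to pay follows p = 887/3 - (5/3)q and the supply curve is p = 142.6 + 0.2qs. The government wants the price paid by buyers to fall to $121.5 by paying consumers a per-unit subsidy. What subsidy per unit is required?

At a buyer price of 121.5, quantity demanded is 177.4 − 0.6·121.5 = 104.5.
Sellers supply 104.5 only when they receive ps = 142.6 + 0.2·104.5 = 163.5.
s = ps − pb = 163.5 − 121.5 = 42.

Required subsidy s = $42 per unit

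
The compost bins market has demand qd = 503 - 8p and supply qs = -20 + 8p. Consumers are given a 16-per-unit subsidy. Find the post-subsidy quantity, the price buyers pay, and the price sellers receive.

Pre-subsidy: 503 - 8p = -20 + 8p gives p* = 32.6875, q* = 241.5.
With the rebate, buyers effectively pay pb = ps − 16, where ps is the price sellers receive.
Demand in terms of ps becomes qd = 503 − 8(ps − 16) = 631 - 8ps. Setting this equal to supply: 631 - 8ps = -20 + 8ps, so ps = 40.6875.
Buyers pay pb = 40.6875 − 16 = 24.6875; q' = -20 + 8·40.6875 = 305.5.

q' = 305.5; buyers pay 24.6875; sellers receive 40.6875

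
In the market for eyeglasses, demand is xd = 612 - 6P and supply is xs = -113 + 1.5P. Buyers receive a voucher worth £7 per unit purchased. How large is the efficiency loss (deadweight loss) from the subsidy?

Deadweight loss = £29.4

Pre-subsidy: 612 - 6P = -113 + 1.5P gives P* = 290/3, x* = 32.
With the rebate, buyers effectively pay Pb = Ps − 7, where Ps is the price sellers receive.
Demand in terms of Ps becomes xd = 612 − 6(Ps − 7) = 654 - 6Ps. Setting this equal to supply: 654 - 6Ps = -113 + 1.5Ps, so Ps = 1534/15.
Buyers pay Pb = 1534/15 − 7 = 1429/15; x' = -113 + 1.5·(1534/15) = 40.4.
The subsidy expands output by 40.4 − 32 = 8.4 past the efficient level; on those units the gap between marginal cost and willingness to pay runs from 0 up to 7.
DWL = ½ × 7 × 8.4 = 29.4.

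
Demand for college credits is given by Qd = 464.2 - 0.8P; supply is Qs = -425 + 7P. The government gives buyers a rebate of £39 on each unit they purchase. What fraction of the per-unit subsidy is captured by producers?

Pre-subsidy: 464.2 - 0.8P = -425 + 7P gives P* = 114, Q* = 373.
With the rebate, buyers effectively pay Pb = Ps − 39, where Ps is the price sellers receive.
Demand in terms of Ps becomes Qd = 464.2 − 0.8(Ps − 39) = 495.4 - 0.8Ps. Setting this equal to supply: 495.4 - 0.8Ps = -425 + 7Ps, so Ps = 118.
Buyers pay Pb = 118 − 39 = 79; Q' = -425 + 7·118 = 401.
Buyers' price falls by P* − Pb = 114 − 79 = 35; sellers' price rises by Ps − P* = 118 − 114 = 4.
So producers capture 4/39 = 4/39 of each unit of subsidy.

Producer share = 4/39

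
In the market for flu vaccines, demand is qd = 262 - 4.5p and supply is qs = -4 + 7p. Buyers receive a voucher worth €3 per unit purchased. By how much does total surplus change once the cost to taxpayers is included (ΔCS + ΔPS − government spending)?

Net change in total surplus = -567/46

Pre-subsidy: 262 - 4.5p = -4 + 7p gives p* = 532/23, q* = 3632/23.
With the rebate, buyers effectively pay pb = ps − 3, where ps is the price sellers receive.
Demand in terms of ps becomes qd = 262 − 4.5(ps − 3) = 275.5 - 4.5ps. Setting this equal to supply: 275.5 - 4.5ps = -4 + 7ps, so ps = 559/23.
Buyers pay pb = 559/23 − 3 = 490/23; q' = -4 + 7·(559/23) = 3821/23.
ΔCS = ½(3632/23 + 3821/23)(532/23 − 490/23) = 156513/529; ΔPS = ½(3632/23 + 3821/23)(559/23 − 532/23) = 201231/1058.
Government spending = 3 × 3821/23 = 11463/23.
Net change = 156513/529 + 201231/1058 − 11463/23 = -567/46. The loss equals the DWL triangle ½·3·189/23.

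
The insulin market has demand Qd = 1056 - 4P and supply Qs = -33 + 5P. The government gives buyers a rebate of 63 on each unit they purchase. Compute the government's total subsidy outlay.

Pre-subsidy: 1056 - 4P = -33 + 5P gives P* = 121, Q* = 572.
With the rebate, buyers effectively pay Pb = Ps − 63, where Ps is the price sellers receive.
Demand in terms of Ps becomes Qd = 1056 − 4(Ps − 63) = 1308 - 4Ps. Setting this equal to supply: 1308 - 4Ps = -33 + 5Ps, so Ps = 149.
Buyers pay Pb = 149 − 63 = 86; Q' = -33 + 5·149 = 712.
Government outlay = subsidy × quantity = 63 × 712 = 44856.

Government cost = 44856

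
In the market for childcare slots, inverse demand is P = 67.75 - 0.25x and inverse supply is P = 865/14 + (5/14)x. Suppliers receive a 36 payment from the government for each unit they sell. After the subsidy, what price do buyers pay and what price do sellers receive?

Pre-subsidy: 67.75 - 0.25x = 865/14 + (5/14)x gives x* = 167/17 and P* = 1110/17.
With the subsidy, sellers receive Ps = Pb + 36 for each unit, where Pb is the price buyers pay.
On the curves, Pb = 67.75 - 0.25x and Ps = 865/14 + (5/14)x; the wedge Ps − Pb = 36 gives 865/14 + (5/14)x − (67.75 - 0.25x) = 36, so x' = 1175/17.
Then Pb = 67.75 − 0.25·(1175/17) = 858/17 and Ps = 865/14 + (5/14)·(1175/17) = 1470/17.

Buyers pay 858/17; sellers receive 1470/17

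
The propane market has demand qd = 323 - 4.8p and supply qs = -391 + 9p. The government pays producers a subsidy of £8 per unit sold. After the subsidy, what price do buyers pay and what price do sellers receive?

Buyers pay 1070/23; sellers receive 1254/23

Pre-subsidy: 323 - 4.8p = -391 + 9p gives p* = 1190/23, q* = 1717/23.
With the subsidy, sellers receive ps = pb + 8 for each unit, where pb is the price buyers pay.
Supply in terms of pb becomes qs = -391 + 9(pb + 8) = -319 + 9pb. Setting this equal to demand: 323 - 4.8pb = -319 + 9pb, so pb = 1070/23.
Sellers receive ps = 1070/23 + 8 = 1254/23; q' = 323 − 4.8·(1070/23) = 2293/23.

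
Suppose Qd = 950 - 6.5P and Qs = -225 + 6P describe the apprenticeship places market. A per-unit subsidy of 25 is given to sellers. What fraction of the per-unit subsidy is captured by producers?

Producer share = 0.52

Pre-subsidy: 950 - 6.5P = -225 + 6P gives P* = 94, Q* = 339.
With the subsidy, sellers receive Ps = Pb + 25 for each unit, where Pb is the price buyers pay.
Supply in terms of Pb becomes Qs = -225 + 6(Pb + 25) = -75 + 6Pb. Setting this equal to demand: 950 - 6.5Pb = -75 + 6Pb, so Pb = 82.
Sellers receive Ps = 82 + 25 = 107; Q' = 950 − 6.5·82 = 417.
Buyers' price falls by P* − Pb = 94 − 82 = 12; sellers' price rises by Ps − P* = 107 − 94 = 13.
So producers capture 13/25 = 0.52 of each unit of subsidy.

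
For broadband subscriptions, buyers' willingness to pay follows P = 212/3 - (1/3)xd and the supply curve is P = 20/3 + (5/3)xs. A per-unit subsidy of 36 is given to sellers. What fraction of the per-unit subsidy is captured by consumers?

Consumer share = 1/6

Pre-subsidy: 212/3 - (1/3)x = 20/3 + (5/3)x gives x* = 32 and P* = 60.
With the subsidy, sellers receive Ps = Pb + 36 for each unit, where Pb is the price buyers pay.
On the curves, Pb = 212/3 - (1/3)x and Ps = 20/3 + (5/3)x; the wedge Ps − Pb = 36 gives 20/3 + (5/3)x − (212/3 - (1/3)x) = 36, so x' = 50.
Then Pb = 212/3 − (1/3)·50 = 54 and Ps = 20/3 + (5/3)·50 = 90.
Buyers' price falls by P* − Pb = 60 − 54 = 6; sellers' price rises by Ps − P* = 90 − 60 = 30.
So consumers capture 6/36 = 1/6 of each unit of subsidy.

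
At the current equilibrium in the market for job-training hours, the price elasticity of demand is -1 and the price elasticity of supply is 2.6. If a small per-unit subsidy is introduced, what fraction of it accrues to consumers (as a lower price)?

Consumer share = 13/18

For a small subsidy around the equilibrium, the benefit split depends on the relative slopes, which at a point are proportional to the elasticities.
Buyer share = εs/(εs + |εd|) = 2.6/(2.6 + 1) = 13/18; seller share = |εd|/(εs + |εd|) = 5/18.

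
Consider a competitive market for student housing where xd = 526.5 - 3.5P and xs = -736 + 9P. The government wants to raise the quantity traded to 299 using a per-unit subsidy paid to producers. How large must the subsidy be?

At x = 299, invert demand for the buyer price: Pb = (526.5 − 299)/3.5 = 65; invert supply for the seller price: Ps = (299 − (-736))/9 = 115.
The subsidy must fill the gap: s = Ps − Pb = 115 − 65 = 50.

Required subsidy s = 50 per unit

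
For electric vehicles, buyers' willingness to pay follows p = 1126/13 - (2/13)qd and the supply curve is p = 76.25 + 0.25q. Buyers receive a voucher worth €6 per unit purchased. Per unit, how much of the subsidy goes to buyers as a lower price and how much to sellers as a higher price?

Buyers gain 16/7 per unit; sellers gain 26/7 per unit

Pre-subsidy: 1126/13 - (2/13)q = 76.25 + 0.25q gives q* = 77/3 and p* = 248/3.
With the rebate, buyers effectively pay pb = ps − 6, where ps is the price sellers receive.
On the curves, pb = 1126/13 - (2/13)q and ps = 76.25 + 0.25q; the wedge ps − pb = 6 gives 76.25 + 0.25q − (1126/13 - (2/13)q) = 6, so q' = 851/21.
Then pb = 1126/13 − (2/13)·(851/21) = 1688/21 and ps = 76.25 + 0.25·(851/21) = 1814/21.
Buyers' price falls by p* − pb = 248/3 − 1688/21 = 16/7; sellers' price rises by ps − p* = 1814/21 − 248/3 = 26/7.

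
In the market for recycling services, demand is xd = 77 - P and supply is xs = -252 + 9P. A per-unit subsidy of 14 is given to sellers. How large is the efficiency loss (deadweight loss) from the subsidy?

Deadweight loss = 88.2

Pre-subsidy: 77 - P = -252 + 9P gives P* = 32.9, x* = 44.1.
With the subsidy, sellers receive Ps = Pb + 14 for each unit, where Pb is the price buyers pay.
Supply in terms of Pb becomes xs = -252 + 9(Pb + 14) = -126 + 9Pb. Setting this equal to demand: 77 - Pb = -126 + 9Pb, so Pb = 20.3.
Sellers receive Ps = 20.3 + 14 = 34.3; x' = 77 − 1·20.3 = 56.7.
The subsidy expands output by 56.7 − 44.1 = 12.6 past the efficient level; on those units the gap between marginal cost and willingness to pay runs from 0 up to 14.
DWL = ½ × 14 × 12.6 = 88.2.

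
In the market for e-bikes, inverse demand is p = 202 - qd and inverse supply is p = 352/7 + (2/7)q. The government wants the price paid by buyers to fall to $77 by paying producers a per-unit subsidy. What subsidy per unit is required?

At a buyer price of 77, quantity demanded is 202 − 1·77 = 125.
Sellers supply 125 only when they receive ps = 352/7 + (2/7)·125 = 86.
s = ps − pb = 86 − 77 = 9.

Required subsidy s = $9 per unit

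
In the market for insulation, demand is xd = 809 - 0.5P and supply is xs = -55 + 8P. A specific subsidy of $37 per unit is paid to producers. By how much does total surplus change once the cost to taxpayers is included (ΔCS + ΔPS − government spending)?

Net change in total surplus = -5476/17

Pre-subsidy: 809 - 0.5P = -55 + 8P gives P* = 1728/17, x* = 12889/17.
With the subsidy, sellers receive Ps = Pb + 37 for each unit, where Pb is the price buyers pay.
Supply in terms of Pb becomes xs = -55 + 8(Pb + 37) = 241 + 8Pb. Setting this equal to demand: 809 - 0.5Pb = 241 + 8Pb, so Pb = 1136/17.
Sellers receive Ps = 1136/17 + 37 = 1765/17; x' = 809 − 0.5·(1136/17) = 13185/17.
ΔCS = ½(12889/17 + 13185/17)(1728/17 − 1136/17) = 7717904/289; ΔPS = ½(12889/17 + 13185/17)(1765/17 − 1728/17) = 482369/289.
Government spending = 37 × 13185/17 = 487845/17.
Net change = 7717904/289 + 482369/289 − 487845/17 = -5476/17. The loss equals the DWL triangle ½·37·296/17.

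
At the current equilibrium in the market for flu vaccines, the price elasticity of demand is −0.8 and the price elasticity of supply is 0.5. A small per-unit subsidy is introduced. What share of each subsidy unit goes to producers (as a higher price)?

For a small subsidy around the equilibrium, the benefit split depends on the relative slopes, which at a point are proportional to the elasticities.
Buyer share = εs/(εs + |εd|) = 0.5/(0.5 + 0.8) = 5/13; seller share = |εd|/(εs + |εd|) = 8/13.
So producers capture 8/13 of the subsidy.

Producer share = 8/13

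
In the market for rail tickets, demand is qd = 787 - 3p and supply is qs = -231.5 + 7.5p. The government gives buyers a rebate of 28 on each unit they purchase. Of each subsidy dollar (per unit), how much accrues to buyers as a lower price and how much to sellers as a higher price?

Buyers gain 20 per unit; sellers gain 8 per unit

Pre-subsidy: 787 - 3p = -231.5 + 7.5p gives p* = 97, q* = 496.
With the rebate, buyers effectively pay pb = ps − 28, where ps is the price sellers receive.
Demand in terms of ps becomes qd = 787 − 3(ps − 28) = 871 - 3ps. Setting this equal to supply: 871 - 3ps = -231.5 + 7.5ps, so ps = 105.
Buyers pay pb = 105 − 28 = 77; q' = -231.5 + 7.5·105 = 556.
Buyers' price falls by p* − pb = 97 − 77 = 20; sellers' price rises by ps − p* = 105 − 97 = 8.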